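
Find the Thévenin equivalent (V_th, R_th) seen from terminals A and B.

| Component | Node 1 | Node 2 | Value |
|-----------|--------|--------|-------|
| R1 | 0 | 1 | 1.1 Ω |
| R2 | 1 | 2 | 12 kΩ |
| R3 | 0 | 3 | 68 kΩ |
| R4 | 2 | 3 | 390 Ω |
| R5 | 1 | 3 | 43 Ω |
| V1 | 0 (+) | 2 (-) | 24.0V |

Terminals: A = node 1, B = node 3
Step 1 — V_th is the open-circuit voltage V_A - V_B (nothing connected across the terminals).
Nodal analysis, taking node 2 as the 0 V reference.
Source V1 fixes V_0 = 24 V.
KCL at each unknown node (sum of currents leaving = 0; resistances in Ω):
  Node 1: (V_1 - 24)/1.1 + (V_1 - 0)/12000 + (V_1 - V_3)/43 = 0
  Node 3: (V_3 - 24)/68000 + (V_3 - 0)/390 + (V_3 - V_1)/43 = 0
Collecting terms (coefficients in siemens):
  0.9324·V_1 - 0.02326·V_3 = 21.82
  0.02583·V_3 - 0.02326·V_1 = 0.0003529
Determinant D = (0.9324)(0.02583) - (-0.02326)(-0.02326) = 0.02355
V_1 = [(21.82)(0.02583) - (-0.02326)(0.0003529)]/D = 23.94 V
V_3 = [(0.9324)(0.0003529) - (21.82)(-0.02326)]/D = 21.56 V
V_th = V_1 - V_3 = 23.94 - 21.56 = 2.376 V
Step 2 — R_th: zero the source — replace V1 by a short circuit (node 2 merges into node 0) — and find the resistance seen between A (node 1) and B (node 3).
Reduce the network between node 1 (A) and node 3 (B) by series/parallel combination:
  Rp1 = R1 ‖ R2 (parallel, both between nodes 0 and 1) = 1/(1/1.1 + 1/12000) = 1.1 Ω
  Rp2 = R3 ‖ R4 (parallel, both between nodes 0 and 3) = 1/(1/68000 + 1/390) = 387.8 Ω
  Rs1 = Rp1 + Rp2 (series, joined only at node 0) = 1.1 + 387.8 = 388.9 Ω
  Rp3 = R5 ‖ Rs1 (parallel, both between nodes 1 and 3) = 1/(1/43 + 1/388.9) = 38.72 Ω
R_th = 38.72 Ω

Final answer: V_th = 2.376 V, R_th = 38.72 Ω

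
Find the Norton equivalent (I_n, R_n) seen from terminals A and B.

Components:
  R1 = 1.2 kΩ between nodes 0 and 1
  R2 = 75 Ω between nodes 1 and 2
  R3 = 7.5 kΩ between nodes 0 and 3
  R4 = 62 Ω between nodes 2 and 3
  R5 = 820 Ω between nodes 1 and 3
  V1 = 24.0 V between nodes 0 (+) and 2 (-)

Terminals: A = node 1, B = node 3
Find the Thévenin equivalent first; then I_n = V_th/R_th and R_n = R_th.
Step 1 — V_th is the open-circuit voltage V_A - V_B (nothing connected across the terminals).
Nodal analysis, taking node 2 as the 0 V reference.
Source V1 fixes V_0 = 24 V.
KCL at each unknown node (sum of currents leaving = 0; resistances in Ω):
  Node 1: (V_1 - 24)/1200 + (V_1 - 0)/75 + (V_1 - V_3)/820 = 0
  Node 3: (V_3 - 24)/7500 + (V_3 - 0)/62 + (V_3 - V_1)/820 = 0
Collecting terms (coefficients in siemens):
  0.01539·V_1 - 0.00122·V_3 = 0.02
  0.01748·V_3 - 0.00122·V_1 = 0.0032
Determinant D = (0.01539)(0.01748) - (-0.00122)(-0.00122) = 0.0002675
V_1 = [(0.02)(0.01748) - (-0.00122)(0.0032)]/D = 1.322 V
V_3 = [(0.01539)(0.0032) - (0.02)(-0.00122)]/D = 0.2752 V
V_th = V_1 - V_3 = 1.322 - 0.2752 = 1.046 V
Step 2 — R_th: zero the source — replace V1 by a short circuit (node 2 merges into node 0) — and find the resistance seen between A (node 1) and B (node 3).
Reduce the network between node 1 (A) and node 3 (B) by series/parallel combination:
  Rp1 = R1 ‖ R2 (parallel, both between nodes 0 and 1) = 1/(1/1200 + 1/75) = 70.59 Ω
  Rp2 = R3 ‖ R4 (parallel, both between nodes 0 and 3) = 1/(1/7500 + 1/62) = 61.49 Ω
  Rs1 = Rp1 + Rp2 (series, joined only at node 0) = 70.59 + 61.49 = 132.1 Ω
  Rp3 = R5 ‖ Rs1 (parallel, both between nodes 1 and 3) = 1/(1/820 + 1/132.1) = 113.8 Ω
R_th = 113.8 Ω
I_n = V_th/R_th = 1.046/113.8 = 0.009199 A, and R_n = R_th = 113.8 Ω

Final answer: I_n = 0.009199 A, R_n = 113.8 Ω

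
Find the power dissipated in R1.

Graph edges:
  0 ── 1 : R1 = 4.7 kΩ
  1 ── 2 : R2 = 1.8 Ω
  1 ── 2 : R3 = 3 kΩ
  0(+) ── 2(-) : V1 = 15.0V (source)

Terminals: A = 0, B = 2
Nodal analysis, taking node 2 as the 0 V reference.
Source V1 fixes V_0 = 15 V.
KCL at each unknown node (sum of currents leaving = 0; resistances in Ω):
  Node 1: (V_1 - 15)/4700 + (V_1 - 0)/1.8 + (V_1 - 0)/3000 = 0
Collecting terms: 0.5561 × V_1 = 0.003191  =>  V_1 = 0.005739 V
I_R1 = (V_0 - V_1)/R1 = (15 - 0.005739)/4700 = 0.00319 A
P_R1 = I_R1² × R1 = (0.00319)² × 4700 = 0.04784 W

Final answer: 0.04784 W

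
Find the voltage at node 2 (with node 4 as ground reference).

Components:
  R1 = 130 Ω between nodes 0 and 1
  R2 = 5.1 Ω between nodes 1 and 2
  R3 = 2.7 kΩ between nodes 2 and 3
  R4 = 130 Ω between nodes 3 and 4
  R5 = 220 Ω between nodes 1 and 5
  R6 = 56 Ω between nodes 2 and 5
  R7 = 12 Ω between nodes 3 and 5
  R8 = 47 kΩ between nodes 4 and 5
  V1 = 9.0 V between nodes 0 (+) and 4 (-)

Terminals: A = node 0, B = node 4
Nodal analysis, taking node 4 as the 0 V reference.
Source V1 fixes V_0 = 9 V.
KCL at each unknown node (sum of currents leaving = 0; resistances in Ω):
  Node 1: (V_1 - 9)/130 + (V_1 - V_2)/5.1 + (V_1 - V_5)/220 = 0
  Node 2: (V_2 - V_1)/5.1 + (V_2 - V_3)/2700 + (V_2 - V_5)/56 = 0
  Node 3: (V_3 - V_2)/2700 + (V_3 - 0)/130 + (V_3 - V_5)/12 = 0
  Node 5: (V_5 - V_1)/220 + (V_5 - V_2)/56 + (V_5 - V_3)/12 + (V_5 - 0)/47000 = 0
Collecting terms (coefficients in siemens):
  0.2083·V_1 - 0.1961·V_2 - 0.004545·V_5 = 0.06923
  0.2143·V_2 - 0.1961·V_1 - 0.0003704·V_3 - 0.01786·V_5 = 0
  0.0914·V_3 - 0.0003704·V_2 - 0.08333·V_5 = 0
  0.1058·V_5 - 0.004545·V_1 - 0.01786·V_2 - 0.08333·V_3 = 0
Solving these 4 simultaneous equations (Gaussian elimination) gives:
  V_1 = 5.324 V, V_2 = 5.21 V, V_3 = 3.665 V, V_5 = 3.997 V
The requested potential is V_2 = 5.21 V.

Final answer: V_2 = 5.21 V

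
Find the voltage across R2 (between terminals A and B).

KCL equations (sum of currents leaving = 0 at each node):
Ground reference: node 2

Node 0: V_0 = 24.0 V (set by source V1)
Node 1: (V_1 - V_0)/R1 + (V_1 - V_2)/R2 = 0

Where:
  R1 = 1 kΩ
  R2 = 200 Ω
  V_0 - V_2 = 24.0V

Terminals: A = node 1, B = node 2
R1 and R2 are in series across V1 (node 0 → node 1 → node 2), and the output A–B is taken across R2, so this is a voltage divider.
Series current: I = V1/(R1 + R2) = 24/(1000 + 200) = 24/1200 = 0.02 A
V_R2 = I × R2 = V1 × R2/(R1 + R2) = 24 × 200/1200 = 4 V

Final answer: 4 V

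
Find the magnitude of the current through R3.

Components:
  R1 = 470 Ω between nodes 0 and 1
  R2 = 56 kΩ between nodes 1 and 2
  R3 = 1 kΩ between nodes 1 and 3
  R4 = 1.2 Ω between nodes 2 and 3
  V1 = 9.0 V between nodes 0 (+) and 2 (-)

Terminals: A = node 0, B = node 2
Nodal analysis, taking node 2 as the 0 V reference.
Source V1 fixes V_0 = 9 V.
KCL at each unknown node (sum of currents leaving = 0; resistances in Ω):
  Node 1: (V_1 - 9)/470 + (V_1 - 0)/56000 + (V_1 - V_3)/1000 = 0
  Node 3: (V_3 - V_1)/1000 + (V_3 - 0)/1.2 = 0
Collecting terms (coefficients in siemens):
  0.003146·V_1 - 0.001·V_3 = 0.01915
  0.8343·V_3 - 0.001·V_1 = 0
Determinant D = (0.003146)(0.8343) - (-0.001)(-0.001) = 0.002623
V_1 = [(0.01915)(0.8343) - (-0.001)(0)]/D = 6.09 V
V_3 = [(0.003146)(0) - (0.01915)(-0.001)]/D = 0.007299 V
I_R3 = (V_1 - V_3)/R3 = (6.09 - 0.007299)/1000 = 0.006083 A
|I_R3| = 0.006083 A

Final answer: |I_R3| = 0.006083 A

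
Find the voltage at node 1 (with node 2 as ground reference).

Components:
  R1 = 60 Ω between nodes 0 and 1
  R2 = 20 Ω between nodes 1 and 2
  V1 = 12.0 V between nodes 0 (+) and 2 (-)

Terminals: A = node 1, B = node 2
Nodal analysis, taking node 2 as the 0 V reference.
Source V1 fixes V_0 = 12 V.
KCL at each unknown node (sum of currents leaving = 0; resistances in Ω):
  Node 1: (V_1 - 12)/60 + (V_1 - 0)/20 = 0
Collecting terms: 0.06667 × V_1 = 0.2  =>  V_1 = 3 V
The requested potential is V_1 = 3 V.

Final answer: V_1 = 3 V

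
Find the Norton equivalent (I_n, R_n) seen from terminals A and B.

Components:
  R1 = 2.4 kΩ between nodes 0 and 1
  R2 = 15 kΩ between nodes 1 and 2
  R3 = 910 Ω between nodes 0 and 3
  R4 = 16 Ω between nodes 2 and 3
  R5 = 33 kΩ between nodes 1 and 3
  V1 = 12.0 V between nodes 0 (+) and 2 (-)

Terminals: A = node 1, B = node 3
Find the Thévenin equivalent first; then I_n = V_th/R_th and R_n = R_th.
Step 1 — V_th is the open-circuit voltage V_A - V_B (nothing connected across the terminals).
Nodal analysis, taking node 2 as the 0 V reference.
Source V1 fixes V_0 = 12 V.
KCL at each unknown node (sum of currents leaving = 0; resistances in Ω):
  Node 1: (V_1 - 12)/2400 + (V_1 - 0)/15000 + (V_1 - V_3)/33000 = 0
  Node 3: (V_3 - 12)/910 + (V_3 - 0)/16 + (V_3 - V_1)/33000 = 0
Collecting terms (coefficients in siemens):
  0.0005136·V_1 - 0.0000303·V_3 = 0.005
  0.06363·V_3 - 0.0000303·V_1 = 0.01319
Determinant D = (0.0005136)(0.06363) - (-0.0000303)(-0.0000303) = 0.00003268
V_1 = [(0.005)(0.06363) - (-0.0000303)(0.01319)]/D = 9.747 V
V_3 = [(0.0005136)(0.01319) - (0.005)(-0.0000303)]/D = 0.2119 V
V_th = V_1 - V_3 = 9.747 - 0.2119 = 9.535 V
Step 2 — R_th: zero the source — replace V1 by a short circuit (node 2 merges into node 0) — and find the resistance seen between A (node 1) and B (node 3).
Reduce the network between node 1 (A) and node 3 (B) by series/parallel combination:
  Rp1 = R1 ‖ R2 (parallel, both between nodes 0 and 1) = 1/(1/2400 + 1/15000) = 2069 Ω
  Rp2 = R3 ‖ R4 (parallel, both between nodes 0 and 3) = 1/(1/910 + 1/16) = 15.72 Ω
  Rs1 = Rp1 + Rp2 (series, joined only at node 0) = 2069 + 15.72 = 2085 Ω
  Rp3 = R5 ‖ Rs1 (parallel, both between nodes 1 and 3) = 1/(1/33000 + 1/2085) = 1961 Ω
R_th = 1.961 kΩ
I_n = V_th/R_th = 9.535/1961 = 0.004863 A, and R_n = R_th = 1.961 kΩ

Final answer: I_n = 0.004863 A, R_n = 1.961 kΩ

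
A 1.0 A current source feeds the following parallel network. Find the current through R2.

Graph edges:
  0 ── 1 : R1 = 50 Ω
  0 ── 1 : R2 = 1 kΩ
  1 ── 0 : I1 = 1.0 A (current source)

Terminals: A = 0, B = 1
All resistors sit directly between nodes 0 and 1, so they are in parallel and share one voltage V; the full source current 1 A splits among them.
1/R_par = 1/50 + 1/1000 = 0.021 S  =>  R_par = 47.62 Ω
V = I × R_par = 1 × 47.62 = 47.62 V
I_R2 = V/R2 = 47.62/1000 = 0.04762 A

Final answer: 0.04762 A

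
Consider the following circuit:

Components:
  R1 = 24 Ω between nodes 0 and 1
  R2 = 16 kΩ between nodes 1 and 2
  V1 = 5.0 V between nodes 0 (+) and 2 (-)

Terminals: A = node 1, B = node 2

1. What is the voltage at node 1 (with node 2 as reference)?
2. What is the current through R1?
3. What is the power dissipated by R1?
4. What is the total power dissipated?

Nodal analysis, taking node 2 as the 0 V reference.
Source V1 fixes V_0 = 5 V.
KCL at each unknown node (sum of currents leaving = 0; resistances in Ω):
  Node 1: (V_1 - 5)/24 + (V_1 - 0)/16000 = 0
Collecting terms: 0.04173 × V_1 = 0.2083  =>  V_1 = 4.993 V
Part 1:
  Read off the nodal solution: V_1 = 4.993 V
Part 2:
  I_R1 = (V_0 - V_1)/R1 = (5 - 4.993)/24 = 0.000312 A
  Magnitude: I_R1 = 0.000312 A
Part 3:
  I_R1 = (V_0 - V_1)/R1 = (5 - 4.993)/24 = 0.000312 A
  P_R1 = I_R1² × R1 = (0.000312)² × 24 = 0.000002337 W
Part 4:
  Power in each resistor, P = (ΔV)²/R:
    P_R1 = (5 - 4.993)²/24 = 0.000002337 W
    P_R2 = (4.993 - 0)²/16000 = 0.001558 W
  P_total = P_R1 + P_R2 = 0.00156 W

Final answers:
1. V_1 = 4.993 V
2. I_R1 = 0.000312 A
3. P_R1 = 2.337e-06 W
4. P_total = 0.00156 W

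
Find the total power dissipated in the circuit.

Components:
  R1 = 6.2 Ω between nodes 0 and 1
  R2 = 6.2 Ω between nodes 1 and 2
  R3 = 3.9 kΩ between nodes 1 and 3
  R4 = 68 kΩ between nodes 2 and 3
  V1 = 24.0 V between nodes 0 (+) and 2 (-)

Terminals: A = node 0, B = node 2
Nodal analysis, taking node 2 as the 0 V reference.
Source V1 fixes V_0 = 24 V.
KCL at each unknown node (sum of currents leaving = 0; resistances in Ω):
  Node 1: (V_1 - 24)/6.2 + (V_1 - 0)/6.2 + (V_1 - V_3)/3900 = 0
  Node 3: (V_3 - V_1)/3900 + (V_3 - 0)/68000 = 0
Collecting terms (coefficients in siemens):
  0.3228·V_1 - 0.0002564·V_3 = 3.871
  0.0002711·V_3 - 0.0002564·V_1 = 0
Determinant D = (0.3228)(0.0002711) - (-0.0002564)(-0.0002564) = 0.00008746
V_1 = [(3.871)(0.0002711) - (-0.0002564)(0)]/D = 12 V
V_3 = [(0.3228)(0) - (3.871)(-0.0002564)]/D = 11.35 V
Power in each resistor, P = (ΔV)²/R:
  P_R1 = (24 - 12)²/6.2 = 23.23 W
  P_R2 = (12 - 0)²/6.2 = 23.22 W
  P_R3 = (12 - 11.35)²/3900 = 0.0001086 W
  P_R4 = (0 - 11.35)²/68000 = 0.001894 W
P_total = P_R1 + P_R2 + P_R3 + P_R4 = 46.45 W

Final answer: 46.45 W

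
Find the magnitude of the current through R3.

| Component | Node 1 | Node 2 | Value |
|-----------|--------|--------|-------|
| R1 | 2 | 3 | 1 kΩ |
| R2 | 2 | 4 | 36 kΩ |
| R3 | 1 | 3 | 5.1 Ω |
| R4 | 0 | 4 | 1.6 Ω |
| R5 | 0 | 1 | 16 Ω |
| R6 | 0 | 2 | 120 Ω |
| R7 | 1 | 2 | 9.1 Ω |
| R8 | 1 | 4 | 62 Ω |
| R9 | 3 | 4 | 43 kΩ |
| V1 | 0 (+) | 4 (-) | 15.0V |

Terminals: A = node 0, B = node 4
Nodal analysis, taking node 4 as the 0 V reference.
Source V1 fixes V_0 = 15 V.
KCL at each unknown node (sum of currents leaving = 0; resistances in Ω):
  Node 1: (V_1 - V_3)/5.1 + (V_1 - 15)/16 + (V_1 - V_2)/9.1 + (V_1 - 0)/62 = 0
  Node 2: (V_2 - V_3)/1000 + (V_2 - 0)/36000 + (V_2 - 15)/120 + (V_2 - V_1)/9.1 = 0
  Node 3: (V_3 - V_2)/1000 + (V_3 - V_1)/5.1 + (V_3 - 0)/43000 = 0
Collecting terms (coefficients in siemens):
  0.3846·V_1 - 0.1099·V_2 - 0.1961·V_3 = 0.9375
  0.1193·V_2 - 0.1099·V_1 - 0.001·V_3 = 0.125
  0.1971·V_3 - 0.1961·V_1 - 0.001·V_2 = 0
Solving these 3 simultaneous equations (Gaussian elimination) gives:
  V_1 = 12.19 V, V_2 = 12.39 V, V_3 = 12.19 V
I_R3 = (V_1 - V_3)/R3 = (12.19 - 12.19)/5.1 = 0.0000897 A
|I_R3| = 0.0000897 A

Final answer: |I_R3| = 8.97e-05 A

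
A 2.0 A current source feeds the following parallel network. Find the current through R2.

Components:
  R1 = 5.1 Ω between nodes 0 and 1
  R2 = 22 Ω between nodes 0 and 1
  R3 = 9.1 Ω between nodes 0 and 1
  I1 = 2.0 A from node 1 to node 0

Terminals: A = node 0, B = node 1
All resistors sit directly between nodes 0 and 1, so they are in parallel and share one voltage V; the full source current 2 A splits among them.
1/R_par = 1/5.1 + 1/22 + 1/9.1 = 0.3514 S  =>  R_par = 2.846 Ω
V = I × R_par = 2 × 2.846 = 5.691 V
I_R2 = V/R2 = 5.691/22 = 0.2587 A

Final answer: 0.2587 A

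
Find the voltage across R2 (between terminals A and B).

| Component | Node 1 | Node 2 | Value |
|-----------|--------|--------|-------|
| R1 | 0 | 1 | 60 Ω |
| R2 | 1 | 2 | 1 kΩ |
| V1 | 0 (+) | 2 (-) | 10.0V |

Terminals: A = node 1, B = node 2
R1 and R2 are in series across V1 (node 0 → node 1 → node 2), and the output A–B is taken across R2, so this is a voltage divider.
Series current: I = V1/(R1 + R2) = 10/(60 + 1000) = 10/1060 = 0.009434 A
V_R2 = I × R2 = V1 × R2/(R1 + R2) = 10 × 1000/1060 = 9.434 V

Final answer: 9.434 V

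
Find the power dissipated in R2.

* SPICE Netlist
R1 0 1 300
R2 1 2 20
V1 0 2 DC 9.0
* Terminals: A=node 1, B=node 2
Nodal analysis, taking node 2 as the 0 V reference.
Source V1 fixes V_0 = 9 V.
KCL at each unknown node (sum of currents leaving = 0; resistances in Ω):
  Node 1: (V_1 - 9)/300 + (V_1 - 0)/20 = 0
Collecting terms: 0.05333 × V_1 = 0.03  =>  V_1 = 0.5625 V
I_R2 = (V_1 - V_2)/R2 = (0.5625 - 0)/20 = 0.02813 A
P_R2 = I_R2² × R2 = (0.02813)² × 20 = 0.01582 W

Final answer: 0.01582 W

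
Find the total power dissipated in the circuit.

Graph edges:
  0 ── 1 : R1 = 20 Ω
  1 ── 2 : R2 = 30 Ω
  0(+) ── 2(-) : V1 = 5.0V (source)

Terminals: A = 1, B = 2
Nodal analysis, taking node 2 as the 0 V reference.
Source V1 fixes V_0 = 5 V.
KCL at each unknown node (sum of currents leaving = 0; resistances in Ω):
  Node 1: (V_1 - 5)/20 + (V_1 - 0)/30 = 0
Collecting terms: 0.08333 × V_1 = 0.25  =>  V_1 = 3 V
Power in each resistor, P = (ΔV)²/R:
  P_R1 = (5 - 3)²/20 = 0.2 W
  P_R2 = (3 - 0)²/30 = 0.3 W
P_total = P_R1 + P_R2 = 0.5 W

Final answer: 0.5 W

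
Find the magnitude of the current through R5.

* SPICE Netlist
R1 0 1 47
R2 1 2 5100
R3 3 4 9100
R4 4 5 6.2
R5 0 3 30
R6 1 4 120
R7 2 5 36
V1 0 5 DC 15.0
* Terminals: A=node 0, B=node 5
Nodal analysis, taking node 5 as the 0 V reference.
Source V1 fixes V_0 = 15 V.
KCL at each unknown node (sum of currents leaving = 0; resistances in Ω):
  Node 1: (V_1 - 15)/47 + (V_1 - V_2)/5100 + (V_1 - V_4)/120 = 0
  Node 2: (V_2 - V_1)/5100 + (V_2 - 0)/36 = 0
  Node 3: (V_3 - V_4)/9100 + (V_3 - 15)/30 = 0
  Node 4: (V_4 - V_3)/9100 + (V_4 - 0)/6.2 + (V_4 - V_1)/120 = 0
Collecting terms (coefficients in siemens):
  0.02981·V_1 - 0.0001961·V_2 - 0.008333·V_4 = 0.3191
  0.02797·V_2 - 0.0001961·V_1 = 0
  0.03344·V_3 - 0.0001099·V_4 = 0.5
  0.1697·V_4 - 0.008333·V_1 - 0.0001099·V_3 = 0
Solving these 4 simultaneous equations (Gaussian elimination) gives:
  V_1 = 10.86 V, V_2 = 0.07612 V, V_3 = 14.95 V, V_4 = 0.5429 V
I_R5 = (V_0 - V_3)/R5 = (15 - 14.95)/30 = 0.001583 A
|I_R5| = 0.001583 A

Final answer: |I_R5| = 0.001583 A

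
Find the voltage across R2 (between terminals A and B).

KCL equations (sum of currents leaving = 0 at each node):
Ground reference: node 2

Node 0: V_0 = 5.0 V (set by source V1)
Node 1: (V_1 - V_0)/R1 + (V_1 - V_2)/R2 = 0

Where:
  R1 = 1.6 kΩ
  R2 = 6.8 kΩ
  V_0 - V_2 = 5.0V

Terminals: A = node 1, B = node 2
R1 and R2 are in series across V1 (node 0 → node 1 → node 2), and the output A–B is taken across R2, so this is a voltage divider.
Series current: I = V1/(R1 + R2) = 5/(1600 + 6800) = 5/8400 = 0.0005952 A
V_R2 = I × R2 = V1 × R2/(R1 + R2) = 5 × 6800/8400 = 4.048 V

Final answer: 4.048 V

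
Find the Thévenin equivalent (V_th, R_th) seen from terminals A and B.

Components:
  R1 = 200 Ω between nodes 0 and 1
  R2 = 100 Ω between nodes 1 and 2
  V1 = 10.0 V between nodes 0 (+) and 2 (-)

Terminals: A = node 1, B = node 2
Step 1 — V_th is the open-circuit voltage V_A - V_B (nothing connected across the terminals).
Nodal analysis, taking node 2 as the 0 V reference.
Source V1 fixes V_0 = 10 V.
KCL at each unknown node (sum of currents leaving = 0; resistances in Ω):
  Node 1: (V_1 - 10)/200 + (V_1 - 0)/100 = 0
Collecting terms: 0.015 × V_1 = 0.05  =>  V_1 = 3.333 V
V_th = V_1 - V_2 = 3.333 - 0 = 3.333 V
Step 2 — R_th: zero the source — replace V1 by a short circuit (node 2 merges into node 0) — and find the resistance seen between A (node 1) and B (node 0).
Reduce the network between node 1 (A) and node 0 (B) by series/parallel combination:
  Rp1 = R1 ‖ R2 (parallel, both between nodes 0 and 1) = 1/(1/200 + 1/100) = 66.67 Ω
R_th = 66.67 Ω

Final answer: V_th = 3.333 V, R_th = 66.67 Ω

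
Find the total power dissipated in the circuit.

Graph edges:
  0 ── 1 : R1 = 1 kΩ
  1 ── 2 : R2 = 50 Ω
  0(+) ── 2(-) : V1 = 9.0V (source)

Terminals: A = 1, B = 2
Nodal analysis, taking node 2 as the 0 V reference.
Source V1 fixes V_0 = 9 V.
KCL at each unknown node (sum of currents leaving = 0; resistances in Ω):
  Node 1: (V_1 - 9)/1000 + (V_1 - 0)/50 = 0
Collecting terms: 0.021 × V_1 = 0.009  =>  V_1 = 0.4286 V
Power in each resistor, P = (ΔV)²/R:
  P_R1 = (9 - 0.4286)²/1000 = 0.07347 W
  P_R2 = (0.4286 - 0)²/50 = 0.003673 W
P_total = P_R1 + P_R2 = 0.07714 W

Final answer: 0.07714 W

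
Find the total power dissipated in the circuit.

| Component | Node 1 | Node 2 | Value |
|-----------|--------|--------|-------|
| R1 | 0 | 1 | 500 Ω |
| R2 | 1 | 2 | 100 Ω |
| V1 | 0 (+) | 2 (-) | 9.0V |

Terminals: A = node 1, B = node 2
Nodal analysis, taking node 2 as the 0 V reference.
Source V1 fixes V_0 = 9 V.
KCL at each unknown node (sum of currents leaving = 0; resistances in Ω):
  Node 1: (V_1 - 9)/500 + (V_1 - 0)/100 = 0
Collecting terms: 0.012 × V_1 = 0.018  =>  V_1 = 1.5 V
Power in each resistor, P = (ΔV)²/R:
  P_R1 = (9 - 1.5)²/500 = 0.1125 W
  P_R2 = (1.5 - 0)²/100 = 0.0225 W
P_total = P_R1 + P_R2 = 0.135 W

Final answer: 0.135 W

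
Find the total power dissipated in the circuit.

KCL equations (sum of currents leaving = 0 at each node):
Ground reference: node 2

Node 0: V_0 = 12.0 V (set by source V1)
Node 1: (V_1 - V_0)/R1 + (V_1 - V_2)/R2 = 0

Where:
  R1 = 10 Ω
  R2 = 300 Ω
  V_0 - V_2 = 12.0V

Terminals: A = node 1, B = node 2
Nodal analysis, taking node 2 as the 0 V reference.
Source V1 fixes V_0 = 12 V.
KCL at each unknown node (sum of currents leaving = 0; resistances in Ω):
  Node 1: (V_1 - 12)/10 + (V_1 - 0)/300 = 0
Collecting terms: 0.1033 × V_1 = 1.2  =>  V_1 = 11.61 V
Power in each resistor, P = (ΔV)²/R:
  P_R1 = (12 - 11.61)²/10 = 0.01498 W
  P_R2 = (11.61 - 0)²/300 = 0.4495 W
P_total = P_R1 + P_R2 = 0.4645 W

Final answer: 0.4645 W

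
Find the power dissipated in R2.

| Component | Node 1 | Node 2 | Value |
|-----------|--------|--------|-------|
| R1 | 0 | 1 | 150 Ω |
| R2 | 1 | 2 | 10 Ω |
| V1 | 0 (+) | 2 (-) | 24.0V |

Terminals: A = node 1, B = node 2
Nodal analysis, taking node 2 as the 0 V reference.
Source V1 fixes V_0 = 24 V.
KCL at each unknown node (sum of currents leaving = 0; resistances in Ω):
  Node 1: (V_1 - 24)/150 + (V_1 - 0)/10 = 0
Collecting terms: 0.1067 × V_1 = 0.16  =>  V_1 = 1.5 V
I_R2 = (V_1 - V_2)/R2 = (1.5 - 0)/10 = 0.15 A
P_R2 = I_R2² × R2 = (0.15)² × 10 = 0.225 W

Final answer: 0.225 W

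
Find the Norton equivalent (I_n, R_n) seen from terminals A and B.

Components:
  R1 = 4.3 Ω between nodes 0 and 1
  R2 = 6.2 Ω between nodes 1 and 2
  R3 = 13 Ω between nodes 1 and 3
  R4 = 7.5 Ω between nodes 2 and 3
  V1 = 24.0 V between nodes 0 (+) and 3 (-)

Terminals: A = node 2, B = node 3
Find the Thévenin equivalent first; then I_n = V_th/R_th and R_n = R_th.
Step 1 — V_th is the open-circuit voltage V_A - V_B (nothing connected across the terminals).
Nodal analysis, taking node 3 as the 0 V reference.
Source V1 fixes V_0 = 24 V.
KCL at each unknown node (sum of currents leaving = 0; resistances in Ω):
  Node 1: (V_1 - 24)/4.3 + (V_1 - V_2)/6.2 + (V_1 - 0)/13 = 0
  Node 2: (V_2 - V_1)/6.2 + (V_2 - 0)/7.5 = 0
Collecting terms (coefficients in siemens):
  0.4708·V_1 - 0.1613·V_2 = 5.581
  0.2946·V_2 - 0.1613·V_1 = 0
Determinant D = (0.4708)(0.2946) - (-0.1613)(-0.1613) = 0.1127
V_1 = [(5.581)(0.2946) - (-0.1613)(0)]/D = 14.59 V
V_2 = [(0.4708)(0) - (5.581)(-0.1613)]/D = 7.989 V
V_th = V_2 - V_3 = 7.989 - 0 = 7.989 V
Step 2 — R_th: zero the source — replace V1 by a short circuit (node 3 merges into node 0) — and find the resistance seen between A (node 2) and B (node 0).
Reduce the network between node 2 (A) and node 0 (B) by series/parallel combination:
  Rp1 = R1 ‖ R3 (parallel, both between nodes 0 and 1) = 1/(1/4.3 + 1/13) = 3.231 Ω
  Rs1 = R2 + Rp1 (series, joined only at node 1) = 6.2 + 3.231 = 9.431 Ω
  Rp2 = R4 ‖ Rs1 (parallel, both between nodes 0 and 2) = 1/(1/7.5 + 1/9.431) = 4.178 Ω
R_th = 4.178 Ω
I_n = V_th/R_th = 7.989/4.178 = 1.912 A, and R_n = R_th = 4.178 Ω

Final answer: I_n = 1.912 A, R_n = 4.178 Ω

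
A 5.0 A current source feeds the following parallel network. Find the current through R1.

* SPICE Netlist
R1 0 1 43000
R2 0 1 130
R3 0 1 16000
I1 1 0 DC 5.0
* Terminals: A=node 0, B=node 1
All resistors sit directly between nodes 0 and 1, so they are in parallel and share one voltage V; the full source current 5 A splits among them.
1/R_par = 1/43000 + 1/130 + 1/16000 = 0.007778 S  =>  R_par = 128.6 Ω
V = I × R_par = 5 × 128.6 = 642.8 V
I_R1 = V/R1 = 642.8/43000 = 0.01495 A

Final answer: 0.01495 A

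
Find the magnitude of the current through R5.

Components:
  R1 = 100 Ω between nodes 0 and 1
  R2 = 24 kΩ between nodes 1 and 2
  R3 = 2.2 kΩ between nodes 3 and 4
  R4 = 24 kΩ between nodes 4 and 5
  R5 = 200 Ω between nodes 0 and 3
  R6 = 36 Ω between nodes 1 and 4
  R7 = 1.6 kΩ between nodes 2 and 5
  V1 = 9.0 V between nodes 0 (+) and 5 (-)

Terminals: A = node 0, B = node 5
Nodal analysis, taking node 5 as the 0 V reference.
Source V1 fixes V_0 = 9 V.
KCL at each unknown node (sum of currents leaving = 0; resistances in Ω):
  Node 1: (V_1 - 9)/100 + (V_1 - V_2)/24000 + (V_1 - V_4)/36 = 0
  Node 2: (V_2 - V_1)/24000 + (V_2 - 0)/1600 = 0
  Node 3: (V_3 - V_4)/2200 + (V_3 - 9)/200 = 0
  Node 4: (V_4 - V_3)/2200 + (V_4 - 0)/24000 + (V_4 - V_1)/36 = 0
Collecting terms (coefficients in siemens):
  0.03782·V_1 - 0.00004167·V_2 - 0.02778·V_4 = 0.09
  0.0006667·V_2 - 0.00004167·V_1 = 0
  0.005455·V_3 - 0.0004545·V_4 = 0.045
  0.02827·V_4 - 0.02778·V_1 - 0.0004545·V_3 = 0
Solving these 4 simultaneous equations (Gaussian elimination) gives:
  V_1 = 8.931 V, V_2 = 0.5582 V, V_3 = 8.993 V, V_4 = 8.919 V
I_R5 = (V_0 - V_3)/R5 = (9 - 8.993)/200 = 0.00003369 A
|I_R5| = 0.00003369 A

Final answer: |I_R5| = 3.369e-05 A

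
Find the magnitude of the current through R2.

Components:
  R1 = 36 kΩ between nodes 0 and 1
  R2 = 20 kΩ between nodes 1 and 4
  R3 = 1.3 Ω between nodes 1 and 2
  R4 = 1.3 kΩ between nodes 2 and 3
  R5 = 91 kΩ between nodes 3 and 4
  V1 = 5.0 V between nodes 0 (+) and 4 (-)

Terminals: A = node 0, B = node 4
Nodal analysis, taking node 4 as the 0 V reference.
Source V1 fixes V_0 = 5 V.
KCL at each unknown node (sum of currents leaving = 0; resistances in Ω):
  Node 1: (V_1 - 5)/36000 + (V_1 - 0)/20000 + (V_1 - V_2)/1.3 = 0
  Node 2: (V_2 - V_1)/1.3 + (V_2 - V_3)/1300 = 0
  Node 3: (V_3 - V_2)/1300 + (V_3 - 0)/91000 = 0
Collecting terms (coefficients in siemens):
  0.7693·V_1 - 0.7692·V_2 = 0.0001389
  0.77·V_2 - 0.7692·V_1 - 0.0007692·V_3 = 0
  0.0007802·V_3 - 0.0007692·V_2 = 0
Solving these 3 simultaneous equations (Gaussian elimination) gives:
  V_1 = 1.567 V, V_2 = 1.567 V, V_3 = 1.545 V
I_R2 = (V_1 - V_4)/R2 = (1.567 - 0)/20000 = 0.00007837 A
|I_R2| = 0.00007837 A

Final answer: |I_R2| = 7.837e-05 A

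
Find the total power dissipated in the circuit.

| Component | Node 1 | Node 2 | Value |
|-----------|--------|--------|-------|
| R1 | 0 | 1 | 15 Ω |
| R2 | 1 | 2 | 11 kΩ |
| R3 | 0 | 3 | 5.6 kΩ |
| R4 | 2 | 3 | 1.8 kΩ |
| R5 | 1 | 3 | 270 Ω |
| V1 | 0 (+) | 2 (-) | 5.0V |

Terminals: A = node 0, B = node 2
Nodal analysis, taking node 2 as the 0 V reference.
Source V1 fixes V_0 = 5 V.
KCL at each unknown node (sum of currents leaving = 0; resistances in Ω):
  Node 1: (V_1 - 5)/15 + (V_1 - 0)/11000 + (V_1 - V_3)/270 = 0
  Node 3: (V_3 - 5)/5600 + (V_3 - 0)/1800 + (V_3 - V_1)/270 = 0
Collecting terms (coefficients in siemens):
  0.07046·V_1 - 0.003704·V_3 = 0.3333
  0.004438·V_3 - 0.003704·V_1 = 0.0008929
Determinant D = (0.07046)(0.004438) - (-0.003704)(-0.003704) = 0.000299
V_1 = [(0.3333)(0.004438) - (-0.003704)(0.0008929)]/D = 4.959 V
V_3 = [(0.07046)(0.0008929) - (0.3333)(-0.003704)]/D = 4.34 V
Power in each resistor, P = (ΔV)²/R:
  P_R1 = (5 - 4.959)²/15 = 0.0001129 W
  P_R2 = (4.959 - 0)²/11000 = 0.002235 W
  P_R3 = (5 - 4.34)²/5600 = 0.00007785 W
  P_R4 = (0 - 4.34)²/1800 = 0.01046 W
  P_R5 = (4.959 - 4.34)²/270 = 0.00142 W
P_total = P_R1 + P_R2 + P_R3 + P_R4 + P_R5 = 0.01431 W

Final answer: 0.01431 W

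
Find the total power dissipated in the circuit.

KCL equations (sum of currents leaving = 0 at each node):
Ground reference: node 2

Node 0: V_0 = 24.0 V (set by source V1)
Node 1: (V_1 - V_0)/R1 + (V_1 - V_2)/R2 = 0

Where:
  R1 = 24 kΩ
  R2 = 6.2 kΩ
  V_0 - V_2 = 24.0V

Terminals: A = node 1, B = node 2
Nodal analysis, taking node 2 as the 0 V reference.
Source V1 fixes V_0 = 24 V.
KCL at each unknown node (sum of currents leaving = 0; resistances in Ω):
  Node 1: (V_1 - 24)/24000 + (V_1 - 0)/6200 = 0
Collecting terms: 0.000203 × V_1 = 0.001  =>  V_1 = 4.927 V
Power in each resistor, P = (ΔV)²/R:
  P_R1 = (24 - 4.927)²/24000 = 0.01516 W
  P_R2 = (4.927 - 0)²/6200 = 0.003916 W
P_total = P_R1 + P_R2 = 0.01907 W

Final answer: 0.01907 W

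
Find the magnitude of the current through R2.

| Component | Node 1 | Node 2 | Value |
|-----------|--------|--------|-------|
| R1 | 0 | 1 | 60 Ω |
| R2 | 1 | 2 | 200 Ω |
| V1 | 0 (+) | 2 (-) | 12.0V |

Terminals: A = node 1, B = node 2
Nodal analysis, taking node 2 as the 0 V reference.
Source V1 fixes V_0 = 12 V.
KCL at each unknown node (sum of currents leaving = 0; resistances in Ω):
  Node 1: (V_1 - 12)/60 + (V_1 - 0)/200 = 0
Collecting terms: 0.02167 × V_1 = 0.2  =>  V_1 = 9.231 V
I_R2 = (V_1 - V_2)/R2 = (9.231 - 0)/200 = 0.04615 A
|I_R2| = 0.04615 A

Final answer: |I_R2| = 0.04615 A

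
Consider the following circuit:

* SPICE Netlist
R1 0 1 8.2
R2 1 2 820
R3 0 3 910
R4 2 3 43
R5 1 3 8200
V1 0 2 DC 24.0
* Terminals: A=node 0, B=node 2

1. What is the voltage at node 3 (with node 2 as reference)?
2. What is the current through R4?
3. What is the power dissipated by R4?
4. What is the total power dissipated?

Nodal analysis, taking node 2 as the 0 V reference.
Source V1 fixes V_0 = 24 V.
KCL at each unknown node (sum of currents leaving = 0; resistances in Ω):
  Node 1: (V_1 - 24)/8.2 + (V_1 - 0)/820 + (V_1 - V_3)/8200 = 0
  Node 3: (V_3 - 24)/910 + (V_3 - 0)/43 + (V_3 - V_1)/8200 = 0
Collecting terms (coefficients in siemens):
  0.1233·V_1 - 0.000122·V_3 = 2.927
  0.02448·V_3 - 0.000122·V_1 = 0.02637
Determinant D = (0.1233)(0.02448) - (-0.000122)(-0.000122) = 0.003018
V_1 = [(2.927)(0.02448) - (-0.000122)(0.02637)]/D = 23.74 V
V_3 = [(0.1233)(0.02637) - (2.927)(-0.000122)]/D = 1.196 V
Part 1:
  Read off the nodal solution: V_3 = 1.196 V
Part 2:
  I_R4 = (V_2 - V_3)/R4 = (0 - 1.196)/43 = -0.02781 A
  Magnitude: I_R4 = 0.02781 A
Part 3:
  I_R4 = (V_2 - V_3)/R4 = (0 - 1.196)/43 = -0.02781 A
  P_R4 = I_R4² × R4 = (-0.02781)² × 43 = 0.03325 W
Part 4:
  Power in each resistor, P = (ΔV)²/R:
    P_R1 = (24 - 23.74)²/8.2 = 0.00824 W
    P_R2 = (23.74 - 0)²/820 = 0.6873 W
    P_R3 = (24 - 1.196)²/910 = 0.5715 W
    P_R4 = (0 - 1.196)²/43 = 0.03325 W
    P_R5 = (23.74 - 1.196)²/8200 = 0.06198 W
  P_total = P_R1 + P_R2 + P_R3 + P_R4 + P_R5 = 1.362 W

Final answers:
1. V_3 = 1.196 V
2. I_R4 = 0.02781 A
3. P_R4 = 0.03325 W
4. P_total = 1.362 W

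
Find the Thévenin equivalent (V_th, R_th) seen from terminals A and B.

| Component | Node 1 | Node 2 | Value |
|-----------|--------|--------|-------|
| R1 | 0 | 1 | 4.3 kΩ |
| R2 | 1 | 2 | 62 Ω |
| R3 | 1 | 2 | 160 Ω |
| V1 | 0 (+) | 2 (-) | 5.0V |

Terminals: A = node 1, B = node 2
Step 1 — V_th is the open-circuit voltage V_A - V_B (nothing connected across the terminals).
Nodal analysis, taking node 2 as the 0 V reference.
Source V1 fixes V_0 = 5 V.
KCL at each unknown node (sum of currents leaving = 0; resistances in Ω):
  Node 1: (V_1 - 5)/4300 + (V_1 - 0)/62 + (V_1 - 0)/160 = 0
Collecting terms: 0.02261 × V_1 = 0.001163  =>  V_1 = 0.05142 V
V_th = V_1 - V_2 = 0.05142 - 0 = 0.05142 V
Step 2 — R_th: zero the source — replace V1 by a short circuit (node 2 merges into node 0) — and find the resistance seen between A (node 1) and B (node 0).
Reduce the network between node 1 (A) and node 0 (B) by series/parallel combination:
  Rp1 = R1 ‖ R2 ‖ R3 (parallel, all between nodes 0 and 1) = 1/(1/4300 + 1/62 + 1/160) = 44.23 Ω
R_th = 44.23 Ω

Final answer: V_th = 0.05142 V, R_th = 44.23 Ω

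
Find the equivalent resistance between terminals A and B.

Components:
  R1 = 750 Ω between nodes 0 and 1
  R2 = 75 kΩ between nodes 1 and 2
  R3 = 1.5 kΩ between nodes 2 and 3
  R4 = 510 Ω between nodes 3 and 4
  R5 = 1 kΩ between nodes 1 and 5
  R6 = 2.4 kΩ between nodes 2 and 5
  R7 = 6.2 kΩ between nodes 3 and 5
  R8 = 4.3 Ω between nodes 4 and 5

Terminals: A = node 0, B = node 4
The network is not a plain series/parallel combination. Inject a 1 A test current into terminal A (node 0) and return it from terminal B (node 4); then R_eq = V_A / (1 A).
Nodal analysis, taking node 4 as the 0 V reference.
Current source I_test pushes 1 A into node 0 and draws it out of node 4.
KCL at each unknown node (sum of currents leaving = 0; resistances in Ω):
  Node 0: (V_0 - V_1)/750 - 1 = 0
  Node 1: (V_1 - V_0)/750 + (V_1 - V_2)/75000 + (V_1 - V_5)/1000 = 0
  Node 2: (V_2 - V_1)/75000 + (V_2 - V_3)/1500 + (V_2 - V_5)/2400 = 0
  Node 3: (V_3 - V_2)/1500 + (V_3 - 0)/510 + (V_3 - V_5)/6200 = 0
  Node 5: (V_5 - V_1)/1000 + (V_5 - V_2)/2400 + (V_5 - V_3)/6200 + (V_5 - 0)/4.3 = 0
Collecting terms (coefficients in siemens):
  0.001333·V_0 - 0.001333·V_1 = 1
  0.002347·V_1 - 0.001333·V_0 - 0.00001333·V_2 - 0.001·V_5 = 0
  0.001097·V_2 - 0.00001333·V_1 - 0.0006667·V_3 - 0.0004167·V_5 = 0
  0.002789·V_3 - 0.0006667·V_2 - 0.0001613·V_5 = 0
  0.2341·V_5 - 0.001·V_1 - 0.0004167·V_2 - 0.0001613·V_3 = 0
Solving these 5 simultaneous equations (Gaussian elimination) gives:
  V_0 = 1741 V, V_1 = 991.3 V, V_2 = 16.17 V, V_3 = 4.113 V
  V_5 = 4.265 V
R_eq = V_0 / 1 A = 1741 Ω = 1.741 kΩ

Final answer: 1.741 kΩ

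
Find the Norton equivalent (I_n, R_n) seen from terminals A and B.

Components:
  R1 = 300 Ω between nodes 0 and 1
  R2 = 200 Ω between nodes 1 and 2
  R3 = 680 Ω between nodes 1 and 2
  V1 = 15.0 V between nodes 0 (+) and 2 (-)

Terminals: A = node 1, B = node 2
Find the Thévenin equivalent first; then I_n = V_th/R_th and R_n = R_th.
Step 1 — V_th is the open-circuit voltage V_A - V_B (nothing connected across the terminals).
Nodal analysis, taking node 2 as the 0 V reference.
Source V1 fixes V_0 = 15 V.
KCL at each unknown node (sum of currents leaving = 0; resistances in Ω):
  Node 1: (V_1 - 15)/300 + (V_1 - 0)/200 + (V_1 - 0)/680 = 0
Collecting terms: 0.009804 × V_1 = 0.05  =>  V_1 = 5.1 V
V_th = V_1 - V_2 = 5.1 - 0 = 5.1 V
Step 2 — R_th: zero the source — replace V1 by a short circuit (node 2 merges into node 0) — and find the resistance seen between A (node 1) and B (node 0).
Reduce the network between node 1 (A) and node 0 (B) by series/parallel combination:
  Rp1 = R1 ‖ R2 ‖ R3 (parallel, all between nodes 0 and 1) = 1/(1/300 + 1/200 + 1/680) = 102 Ω
R_th = 102 Ω
I_n = V_th/R_th = 5.1/102 = 0.05 A, and R_n = R_th = 102 Ω

Final answer: I_n = 0.05 A, R_n = 102 Ω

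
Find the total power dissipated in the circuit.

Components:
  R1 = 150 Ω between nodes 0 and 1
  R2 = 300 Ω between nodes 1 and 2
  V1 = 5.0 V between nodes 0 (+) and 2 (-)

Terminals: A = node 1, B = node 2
Nodal analysis, taking node 2 as the 0 V reference.
Source V1 fixes V_0 = 5 V.
KCL at each unknown node (sum of currents leaving = 0; resistances in Ω):
  Node 1: (V_1 - 5)/150 + (V_1 - 0)/300 = 0
Collecting terms: 0.01 × V_1 = 0.03333  =>  V_1 = 3.333 V
Power in each resistor, P = (ΔV)²/R:
  P_R1 = (5 - 3.333)²/150 = 0.01852 W
  P_R2 = (3.333 - 0)²/300 = 0.03704 W
P_total = P_R1 + P_R2 = 0.05556 W

Final answer: 0.05556 W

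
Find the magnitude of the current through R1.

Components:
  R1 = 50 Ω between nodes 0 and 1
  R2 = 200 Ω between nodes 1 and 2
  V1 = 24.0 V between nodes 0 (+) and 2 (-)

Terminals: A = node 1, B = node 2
Nodal analysis, taking node 2 as the 0 V reference.
Source V1 fixes V_0 = 24 V.
KCL at each unknown node (sum of currents leaving = 0; resistances in Ω):
  Node 1: (V_1 - 24)/50 + (V_1 - 0)/200 = 0
Collecting terms: 0.025 × V_1 = 0.48  =>  V_1 = 19.2 V
I_R1 = (V_0 - V_1)/R1 = (24 - 19.2)/50 = 0.096 A
|I_R1| = 0.096 A

Final answer: |I_R1| = 0.096 A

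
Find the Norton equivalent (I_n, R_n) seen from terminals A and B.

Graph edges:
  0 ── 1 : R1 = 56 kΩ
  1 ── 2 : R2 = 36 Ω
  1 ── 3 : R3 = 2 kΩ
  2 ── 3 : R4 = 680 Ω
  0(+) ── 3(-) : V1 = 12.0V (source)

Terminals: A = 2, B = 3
Find the Thévenin equivalent first; then I_n = V_th/R_th and R_n = R_th.
Step 1 — V_th is the open-circuit voltage V_A - V_B (nothing connected across the terminals).
Nodal analysis, taking node 3 as the 0 V reference.
Source V1 fixes V_0 = 12 V.
KCL at each unknown node (sum of currents leaving = 0; resistances in Ω):
  Node 1: (V_1 - 12)/56000 + (V_1 - V_2)/36 + (V_1 - 0)/2000 = 0
  Node 2: (V_2 - V_1)/36 + (V_2 - 0)/680 = 0
Collecting terms (coefficients in siemens):
  0.0283·V_1 - 0.02778·V_2 = 0.0002143
  0.02925·V_2 - 0.02778·V_1 = 0
Determinant D = (0.0283)(0.02925) - (-0.02778)(-0.02778) = 0.000056
V_1 = [(0.0002143)(0.02925) - (-0.02778)(0)]/D = 0.1119 V
V_2 = [(0.0283)(0) - (0.0002143)(-0.02778)]/D = 0.1063 V
V_th = V_2 - V_3 = 0.1063 - 0 = 0.1063 V
Step 2 — R_th: zero the source — replace V1 by a short circuit (node 3 merges into node 0) — and find the resistance seen between A (node 2) and B (node 0).
Reduce the network between node 2 (A) and node 0 (B) by series/parallel combination:
  Rp1 = R1 ‖ R3 (parallel, both between nodes 0 and 1) = 1/(1/56000 + 1/2000) = 1931 Ω
  Rs1 = R2 + Rp1 (series, joined only at node 1) = 36 + 1931 = 1967 Ω
  Rp2 = R4 ‖ Rs1 (parallel, both between nodes 0 and 2) = 1/(1/680 + 1/1967) = 505.3 Ω
R_th = 505.3 Ω
I_n = V_th/R_th = 0.1063/505.3 = 0.0002104 A, and R_n = R_th = 505.3 Ω

Final answer: I_n = 0.0002104 A, R_n = 505.3 Ω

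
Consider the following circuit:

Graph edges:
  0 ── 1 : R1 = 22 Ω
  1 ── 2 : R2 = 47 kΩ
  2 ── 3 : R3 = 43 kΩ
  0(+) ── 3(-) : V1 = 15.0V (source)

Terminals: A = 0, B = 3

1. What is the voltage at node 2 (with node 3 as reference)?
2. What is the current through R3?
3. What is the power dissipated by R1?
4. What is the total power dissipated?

Nodal analysis, taking node 3 as the 0 V reference.
Source V1 fixes V_0 = 15 V.
KCL at each unknown node (sum of currents leaving = 0; resistances in Ω):
  Node 1: (V_1 - 15)/22 + (V_1 - V_2)/47000 = 0
  Node 2: (V_2 - V_1)/47000 + (V_2 - 0)/43000 = 0
Collecting terms (coefficients in siemens):
  0.04548·V_1 - 0.00002128·V_2 = 0.6818
  0.00004453·V_2 - 0.00002128·V_1 = 0
Determinant D = (0.04548)(0.00004453) - (-0.00002128)(-0.00002128) = 0.000002025
V_1 = [(0.6818)(0.00004453) - (-0.00002128)(0)]/D = 15 V
V_2 = [(0.04548)(0) - (0.6818)(-0.00002128)]/D = 7.165 V
Part 1:
  Read off the nodal solution: V_2 = 7.165 V
Part 2:
  I_R3 = (V_2 - V_3)/R3 = (7.165 - 0)/43000 = 0.0001666 A
  Magnitude: I_R3 = 0.0001666 A
Part 3:
  I_R1 = (V_0 - V_1)/R1 = (15 - 15)/22 = 0.0001666 A
  P_R1 = I_R1² × R1 = (0.0001666)² × 22 = 0.0000006108 W
Part 4:
  Power in each resistor, P = (ΔV)²/R:
    P_R1 = (15 - 15)²/22 = 0.0000006108 W
    P_R2 = (15 - 7.165)²/47000 = 0.001305 W
    P_R3 = (7.165 - 0)²/43000 = 0.001194 W
  P_total = P_R1 + P_R2 + P_R3 = 0.002499 W

Final answers:
1. V_2 = 7.165 V
2. I_R3 = 0.0001666 A
3. P_R1 = 6.108e-07 W
4. P_total = 0.002499 W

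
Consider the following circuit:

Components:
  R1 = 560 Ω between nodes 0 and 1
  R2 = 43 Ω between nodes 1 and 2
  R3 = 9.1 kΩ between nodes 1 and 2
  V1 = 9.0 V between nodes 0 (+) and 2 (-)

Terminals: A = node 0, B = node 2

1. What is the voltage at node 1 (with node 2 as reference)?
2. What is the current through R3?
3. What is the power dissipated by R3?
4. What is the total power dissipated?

Nodal analysis, taking node 2 as the 0 V reference.
Source V1 fixes V_0 = 9 V.
KCL at each unknown node (sum of currents leaving = 0; resistances in Ω):
  Node 1: (V_1 - 9)/560 + (V_1 - 0)/43 + (V_1 - 0)/9100 = 0
Collecting terms: 0.02515 × V_1 = 0.01607  =>  V_1 = 0.639 V
Part 1:
  Read off the nodal solution: V_1 = 0.639 V
Part 2:
  I_R3 = (V_1 - V_2)/R3 = (0.639 - 0)/9100 = 0.00007022 A
  Magnitude: I_R3 = 0.00007022 A
Part 3:
  I_R3 = (V_1 - V_2)/R3 = (0.639 - 0)/9100 = 0.00007022 A
  P_R3 = I_R3² × R3 = (0.00007022)² × 9100 = 0.00004487 W
Part 4:
  Power in each resistor, P = (ΔV)²/R:
    P_R1 = (9 - 0.639)²/560 = 0.1248 W
    P_R2 = (0.639 - 0)²/43 = 0.009495 W
    P_R3 = (0.639 - 0)²/9100 = 0.00004487 W
  P_total = P_R1 + P_R2 + P_R3 = 0.1344 W

Final answers:
1. V_1 = 0.639 V
2. I_R3 = 7.022e-05 A
3. P_R3 = 4.487e-05 W
4. P_total = 0.1344 W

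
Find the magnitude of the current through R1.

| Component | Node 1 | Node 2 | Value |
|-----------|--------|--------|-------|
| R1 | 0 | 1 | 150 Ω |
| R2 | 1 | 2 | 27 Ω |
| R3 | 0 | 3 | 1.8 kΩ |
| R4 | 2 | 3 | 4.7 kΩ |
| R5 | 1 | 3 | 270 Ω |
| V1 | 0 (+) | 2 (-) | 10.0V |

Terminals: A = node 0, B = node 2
Nodal analysis, taking node 2 as the 0 V reference.
Source V1 fixes V_0 = 10 V.
KCL at each unknown node (sum of currents leaving = 0; resistances in Ω):
  Node 1: (V_1 - 10)/150 + (V_1 - 0)/27 + (V_1 - V_3)/270 = 0
  Node 3: (V_3 - 10)/1800 + (V_3 - 0)/4700 + (V_3 - V_1)/270 = 0
Collecting terms (coefficients in siemens):
  0.04741·V_1 - 0.003704·V_3 = 0.06667
  0.004472·V_3 - 0.003704·V_1 = 0.005556
Determinant D = (0.04741)(0.004472) - (-0.003704)(-0.003704) = 0.0001983
V_1 = [(0.06667)(0.004472) - (-0.003704)(0.005556)]/D = 1.607 V
V_3 = [(0.04741)(0.005556) - (0.06667)(-0.003704)]/D = 2.573 V
I_R1 = (V_0 - V_1)/R1 = (10 - 1.607)/150 = 0.05595 A
|I_R1| = 0.05595 A

Final answer: |I_R1| = 0.05595 A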